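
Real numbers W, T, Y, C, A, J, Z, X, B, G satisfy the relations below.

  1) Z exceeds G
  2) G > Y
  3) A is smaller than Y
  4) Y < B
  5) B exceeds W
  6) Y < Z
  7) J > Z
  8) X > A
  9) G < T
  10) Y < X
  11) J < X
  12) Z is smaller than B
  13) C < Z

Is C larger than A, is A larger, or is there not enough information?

Following every chain through C: above C we get Z, B, J, X.
A is not reached, and no chain runs the other way from A to C.
So the given relations leave the order of C and A undetermined.

undetermined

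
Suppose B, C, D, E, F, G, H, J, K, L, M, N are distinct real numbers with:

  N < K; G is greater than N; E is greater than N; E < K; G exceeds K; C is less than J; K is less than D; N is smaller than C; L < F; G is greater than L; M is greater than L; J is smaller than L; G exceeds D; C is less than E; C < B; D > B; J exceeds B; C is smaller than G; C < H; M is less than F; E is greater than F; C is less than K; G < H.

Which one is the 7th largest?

Chaining the given pairs: N < C < B < J < L < M < F < E < K < D < G < H.
The 7th largest is M.

M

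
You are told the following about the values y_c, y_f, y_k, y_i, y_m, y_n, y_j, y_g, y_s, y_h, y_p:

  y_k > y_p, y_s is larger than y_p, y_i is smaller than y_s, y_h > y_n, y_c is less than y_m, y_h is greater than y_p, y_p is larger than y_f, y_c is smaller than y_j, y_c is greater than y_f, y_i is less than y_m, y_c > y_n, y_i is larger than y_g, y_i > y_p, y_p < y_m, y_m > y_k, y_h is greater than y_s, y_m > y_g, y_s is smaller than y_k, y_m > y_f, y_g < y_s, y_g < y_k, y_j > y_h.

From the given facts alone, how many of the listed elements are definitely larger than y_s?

Directly above y_s: y_h, y_k.
One step further: y_j, y_m (4 so far).
No other element is forced above y_s by the given relations, so the count is 4.

4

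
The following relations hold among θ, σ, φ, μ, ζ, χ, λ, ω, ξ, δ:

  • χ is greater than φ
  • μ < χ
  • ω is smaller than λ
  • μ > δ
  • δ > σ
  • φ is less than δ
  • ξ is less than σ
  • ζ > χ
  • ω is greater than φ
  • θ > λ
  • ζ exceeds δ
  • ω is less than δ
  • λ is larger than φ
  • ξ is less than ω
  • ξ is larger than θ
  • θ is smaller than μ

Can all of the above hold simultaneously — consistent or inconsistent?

We have ξ < ω stated directly, yet also ω < λ < θ < ξ by chaining the others — so ω < ξ. Contradiction.

inconsistent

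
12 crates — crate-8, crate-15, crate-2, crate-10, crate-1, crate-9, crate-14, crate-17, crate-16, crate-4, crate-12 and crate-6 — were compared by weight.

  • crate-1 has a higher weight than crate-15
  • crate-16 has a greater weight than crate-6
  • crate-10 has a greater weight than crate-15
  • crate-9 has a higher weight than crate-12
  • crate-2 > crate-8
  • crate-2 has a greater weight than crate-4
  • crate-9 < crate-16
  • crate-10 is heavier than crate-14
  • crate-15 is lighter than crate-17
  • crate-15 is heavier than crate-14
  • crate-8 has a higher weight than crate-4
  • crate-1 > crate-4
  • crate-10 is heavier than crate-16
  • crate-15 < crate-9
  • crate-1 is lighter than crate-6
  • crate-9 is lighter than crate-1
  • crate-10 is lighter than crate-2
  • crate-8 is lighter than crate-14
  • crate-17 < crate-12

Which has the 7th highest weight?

crate-12

Chaining the given pairs: crate-4 < crate-8 < crate-14 < crate-15 < crate-17 < crate-12 < crate-9 < crate-1 < crate-6 < crate-16 < crate-10 < crate-2.
Counting 7 from the largest end gives crate-12.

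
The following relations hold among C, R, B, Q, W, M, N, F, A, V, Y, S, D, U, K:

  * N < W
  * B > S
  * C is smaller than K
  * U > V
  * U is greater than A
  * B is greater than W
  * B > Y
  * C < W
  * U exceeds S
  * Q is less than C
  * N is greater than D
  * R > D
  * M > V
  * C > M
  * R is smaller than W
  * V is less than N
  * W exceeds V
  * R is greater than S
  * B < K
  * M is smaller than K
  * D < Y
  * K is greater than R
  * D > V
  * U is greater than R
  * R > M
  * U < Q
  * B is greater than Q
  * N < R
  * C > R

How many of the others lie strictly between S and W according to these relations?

4

The relations place S below W. An element lies strictly between them when it is forced above S and also forced below W.
Above S: {R, U, Q, C, B, K}. Below W: {V, D, N, M, A, R, U, Q, C}.
Intersection: {R, U, Q, C} — 4.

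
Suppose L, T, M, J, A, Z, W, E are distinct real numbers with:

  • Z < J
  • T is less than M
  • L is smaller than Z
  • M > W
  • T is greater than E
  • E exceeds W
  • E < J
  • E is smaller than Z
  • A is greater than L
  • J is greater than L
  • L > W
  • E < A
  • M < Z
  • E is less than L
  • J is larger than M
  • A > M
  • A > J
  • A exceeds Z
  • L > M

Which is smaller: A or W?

W

Chaining the given relations: W < E < T < M < L < Z < J < A.
So W < A; W is the smaller of the two.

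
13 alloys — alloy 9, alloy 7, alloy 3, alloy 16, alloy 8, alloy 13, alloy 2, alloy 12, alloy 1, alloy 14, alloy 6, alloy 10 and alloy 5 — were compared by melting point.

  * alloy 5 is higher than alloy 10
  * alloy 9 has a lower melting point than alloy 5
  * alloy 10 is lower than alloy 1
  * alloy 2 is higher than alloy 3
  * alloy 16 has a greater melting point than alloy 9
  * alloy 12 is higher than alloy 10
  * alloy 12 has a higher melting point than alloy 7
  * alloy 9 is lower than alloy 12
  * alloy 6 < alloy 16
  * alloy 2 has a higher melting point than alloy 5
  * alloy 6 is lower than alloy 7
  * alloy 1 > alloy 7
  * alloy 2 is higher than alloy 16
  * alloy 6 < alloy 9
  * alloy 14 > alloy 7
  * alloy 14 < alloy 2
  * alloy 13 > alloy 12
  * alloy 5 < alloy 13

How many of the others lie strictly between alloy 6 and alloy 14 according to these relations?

1

The relations place alloy 6 below alloy 14. An element lies strictly between them when it is forced above alloy 6 and also forced below alloy 14.
Above alloy 6: {alloy 7, alloy 9, alloy 16, alloy 5, alloy 1, alloy 12, alloy 2, alloy 13}. Below alloy 14: {alloy 7}.
Intersection: {alloy 7} — 1.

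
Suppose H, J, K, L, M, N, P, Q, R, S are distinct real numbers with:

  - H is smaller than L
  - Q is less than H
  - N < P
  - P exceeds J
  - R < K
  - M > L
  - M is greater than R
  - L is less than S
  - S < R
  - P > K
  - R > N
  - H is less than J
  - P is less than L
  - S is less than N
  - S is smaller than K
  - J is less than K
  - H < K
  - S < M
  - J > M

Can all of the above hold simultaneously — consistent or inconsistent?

inconsistent

We have P < L stated directly, yet also L < S < N < R < M < J < K < P by chaining the others — so L < P. Contradiction.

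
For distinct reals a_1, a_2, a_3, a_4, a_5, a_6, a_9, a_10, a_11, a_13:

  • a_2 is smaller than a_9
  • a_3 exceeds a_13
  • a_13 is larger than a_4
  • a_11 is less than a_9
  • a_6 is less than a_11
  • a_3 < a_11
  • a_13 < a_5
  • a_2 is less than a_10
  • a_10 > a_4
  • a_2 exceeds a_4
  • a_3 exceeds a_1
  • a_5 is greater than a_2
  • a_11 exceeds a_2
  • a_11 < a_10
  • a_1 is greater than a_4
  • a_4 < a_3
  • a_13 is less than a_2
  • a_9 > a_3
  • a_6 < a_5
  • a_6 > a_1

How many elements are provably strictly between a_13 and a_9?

The relations place a_13 below a_9. An element lies strictly between them when it is forced above a_13 and also forced below a_9.
Above a_13: {a_2, a_3, a_11, a_5, a_10}. Below a_9: {a_4, a_1, a_6, a_2, a_3, a_11}.
Intersection: {a_2, a_3, a_11} — 3.

3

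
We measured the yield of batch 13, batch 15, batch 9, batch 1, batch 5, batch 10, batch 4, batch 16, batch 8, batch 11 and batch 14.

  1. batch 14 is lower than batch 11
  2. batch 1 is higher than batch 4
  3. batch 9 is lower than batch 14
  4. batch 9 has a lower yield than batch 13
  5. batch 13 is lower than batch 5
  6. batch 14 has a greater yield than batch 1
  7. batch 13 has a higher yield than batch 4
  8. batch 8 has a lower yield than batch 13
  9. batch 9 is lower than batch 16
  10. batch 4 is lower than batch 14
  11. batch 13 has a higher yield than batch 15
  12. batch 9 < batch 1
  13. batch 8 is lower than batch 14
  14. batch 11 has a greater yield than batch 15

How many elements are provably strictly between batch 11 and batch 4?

2

Chaining upward from batch 4 reaches: batch 1, batch 14, batch 13, batch 5.
Chaining downward from batch 11 reaches: batch 9, batch 15, batch 8, batch 1, batch 14.
Strictly between batch 4 and batch 11 are those in both lists: batch 1, batch 14 — 2 elements.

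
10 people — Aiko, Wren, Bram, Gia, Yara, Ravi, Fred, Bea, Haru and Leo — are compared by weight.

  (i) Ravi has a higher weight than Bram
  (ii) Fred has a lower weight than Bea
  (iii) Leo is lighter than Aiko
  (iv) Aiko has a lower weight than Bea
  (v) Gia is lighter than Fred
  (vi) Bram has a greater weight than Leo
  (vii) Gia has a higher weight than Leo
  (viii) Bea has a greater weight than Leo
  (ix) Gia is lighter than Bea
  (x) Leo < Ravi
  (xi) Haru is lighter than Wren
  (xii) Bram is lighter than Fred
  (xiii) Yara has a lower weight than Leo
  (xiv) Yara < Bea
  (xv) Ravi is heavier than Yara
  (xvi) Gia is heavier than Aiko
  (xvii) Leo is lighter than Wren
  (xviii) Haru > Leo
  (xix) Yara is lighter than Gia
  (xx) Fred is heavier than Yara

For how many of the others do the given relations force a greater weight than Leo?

8

From Leo the given relations immediately reach Aiko, Bram, Haru, Ravi, Wren, Gia, Bea.
From those, Fred — 8 in total.
No other element is forced above Leo by the given relations, so the count is 8.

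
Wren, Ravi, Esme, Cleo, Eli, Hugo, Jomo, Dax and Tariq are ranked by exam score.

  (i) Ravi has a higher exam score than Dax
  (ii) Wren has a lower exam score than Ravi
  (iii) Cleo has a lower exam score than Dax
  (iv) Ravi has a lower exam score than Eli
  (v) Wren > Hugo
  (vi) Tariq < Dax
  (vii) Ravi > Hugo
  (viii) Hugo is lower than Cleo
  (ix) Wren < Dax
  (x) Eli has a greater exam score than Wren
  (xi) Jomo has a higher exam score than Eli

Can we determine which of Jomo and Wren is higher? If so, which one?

Jomo

Link the given pairs in sequence: Wren < Dax; Dax < Ravi; Ravi < Eli; Eli < Jomo.
Together: Wren < Dax < Ravi < Eli < Jomo.
So Jomo is higher.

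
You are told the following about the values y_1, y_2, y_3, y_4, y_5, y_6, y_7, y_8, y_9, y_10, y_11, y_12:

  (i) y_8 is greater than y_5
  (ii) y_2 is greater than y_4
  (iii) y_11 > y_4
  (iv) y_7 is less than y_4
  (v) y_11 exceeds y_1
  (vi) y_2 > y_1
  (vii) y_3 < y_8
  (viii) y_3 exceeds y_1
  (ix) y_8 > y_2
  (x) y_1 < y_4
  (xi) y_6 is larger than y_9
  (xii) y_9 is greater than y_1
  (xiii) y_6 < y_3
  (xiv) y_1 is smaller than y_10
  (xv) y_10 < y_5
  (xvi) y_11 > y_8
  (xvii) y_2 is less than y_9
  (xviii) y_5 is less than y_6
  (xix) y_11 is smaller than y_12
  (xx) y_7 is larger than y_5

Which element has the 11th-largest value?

y_10

Chaining the given pairs: y_1 < y_10 < y_5 < y_7 < y_4 < y_2 < y_9 < y_6 < y_3 < y_8 < y_11 < y_12.
Counting 11 from the largest end gives y_10.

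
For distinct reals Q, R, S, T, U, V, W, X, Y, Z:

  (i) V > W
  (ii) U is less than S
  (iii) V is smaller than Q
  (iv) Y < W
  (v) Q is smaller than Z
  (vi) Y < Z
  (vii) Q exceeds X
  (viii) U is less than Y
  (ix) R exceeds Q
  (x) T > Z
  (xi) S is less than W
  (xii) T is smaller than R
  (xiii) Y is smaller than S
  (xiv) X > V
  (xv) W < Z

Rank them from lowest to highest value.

U < Y < S < W < V < X < Q < Z < T < R

Nothing is placed below U, so it is least; from there U < Y; Y < S; S < W; W < V; V < X; X < Q; Q < Z; Z < T; T < R, each given directly.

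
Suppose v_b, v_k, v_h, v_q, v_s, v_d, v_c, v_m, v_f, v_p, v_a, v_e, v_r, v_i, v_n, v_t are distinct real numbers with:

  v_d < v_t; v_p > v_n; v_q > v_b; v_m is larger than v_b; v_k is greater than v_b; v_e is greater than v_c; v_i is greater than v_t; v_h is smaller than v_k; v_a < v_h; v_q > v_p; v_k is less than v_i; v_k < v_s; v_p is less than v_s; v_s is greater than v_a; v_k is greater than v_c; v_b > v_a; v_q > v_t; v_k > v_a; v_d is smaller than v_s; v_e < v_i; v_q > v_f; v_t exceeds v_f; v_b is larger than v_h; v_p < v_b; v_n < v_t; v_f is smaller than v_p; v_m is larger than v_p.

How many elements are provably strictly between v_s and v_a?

3

The relations place v_a below v_s. An element lies strictly between them when it is forced above v_a and also forced below v_s.
Above v_a: {v_h, v_b, v_k, v_m, v_q, v_i}. Below v_s: {v_c, v_h, v_f, v_n, v_p, v_b, v_d, v_k}.
Intersection: {v_h, v_b, v_k} — 3.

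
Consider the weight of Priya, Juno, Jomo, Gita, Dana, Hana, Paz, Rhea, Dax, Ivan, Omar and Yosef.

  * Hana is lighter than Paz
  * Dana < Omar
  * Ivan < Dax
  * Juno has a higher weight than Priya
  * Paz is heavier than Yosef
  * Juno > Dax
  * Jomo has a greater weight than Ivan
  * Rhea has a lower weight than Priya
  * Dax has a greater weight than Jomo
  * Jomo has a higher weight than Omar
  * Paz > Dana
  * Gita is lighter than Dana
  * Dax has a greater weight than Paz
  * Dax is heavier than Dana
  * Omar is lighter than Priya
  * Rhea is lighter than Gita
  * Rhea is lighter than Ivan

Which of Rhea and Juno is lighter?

Rhea

The relevant relations are Rhea < Gita; Gita < Dana; Dana < Omar; Omar < Jomo; Jomo < Dax; Dax < Juno.
Chaining these gives Rhea < Gita < Dana < Omar < Jomo < Dax < Juno.
So Rhea < Juno; Rhea is the lighter of the two.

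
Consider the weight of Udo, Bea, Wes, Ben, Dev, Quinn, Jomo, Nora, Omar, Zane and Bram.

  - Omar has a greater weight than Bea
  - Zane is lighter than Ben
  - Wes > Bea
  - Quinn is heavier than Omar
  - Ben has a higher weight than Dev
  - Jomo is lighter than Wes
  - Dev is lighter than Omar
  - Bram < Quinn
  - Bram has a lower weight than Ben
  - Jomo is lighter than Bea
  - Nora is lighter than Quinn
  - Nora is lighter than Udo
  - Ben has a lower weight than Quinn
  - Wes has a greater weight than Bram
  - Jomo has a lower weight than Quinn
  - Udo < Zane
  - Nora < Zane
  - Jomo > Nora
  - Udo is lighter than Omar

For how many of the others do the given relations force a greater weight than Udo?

4

The elements the relations force above Udo are Zane, Ben, Omar, Quinn — no chain reaches any other.
That is 4.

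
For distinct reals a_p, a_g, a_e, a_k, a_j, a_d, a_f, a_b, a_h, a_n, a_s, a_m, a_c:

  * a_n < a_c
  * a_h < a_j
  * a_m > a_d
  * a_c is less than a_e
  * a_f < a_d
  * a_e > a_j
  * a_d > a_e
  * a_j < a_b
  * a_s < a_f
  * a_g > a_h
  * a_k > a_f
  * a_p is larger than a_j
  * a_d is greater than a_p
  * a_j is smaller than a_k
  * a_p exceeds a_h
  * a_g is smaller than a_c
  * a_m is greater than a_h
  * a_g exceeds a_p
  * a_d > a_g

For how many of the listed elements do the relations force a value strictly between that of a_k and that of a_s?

Chaining upward from a_s reaches: a_f, a_d, a_m.
Chaining downward from a_k reaches: a_h, a_j, a_f.
Strictly between a_s and a_k are those in both lists: a_f — 1 element.

1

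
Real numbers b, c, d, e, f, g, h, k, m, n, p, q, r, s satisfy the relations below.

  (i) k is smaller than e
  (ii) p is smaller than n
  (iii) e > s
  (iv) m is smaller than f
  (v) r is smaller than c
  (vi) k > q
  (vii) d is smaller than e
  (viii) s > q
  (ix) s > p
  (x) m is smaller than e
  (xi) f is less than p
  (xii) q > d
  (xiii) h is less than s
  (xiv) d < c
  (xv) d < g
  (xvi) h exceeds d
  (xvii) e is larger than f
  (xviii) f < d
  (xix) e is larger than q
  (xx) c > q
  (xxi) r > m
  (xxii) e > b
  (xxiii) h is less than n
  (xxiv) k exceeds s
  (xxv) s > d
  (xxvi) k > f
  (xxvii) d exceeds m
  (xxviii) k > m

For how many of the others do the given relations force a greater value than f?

10

From f the given relations immediately reach d, p, k, e.
From those, q, h, s, g, n, c — 10 in total.
Nothing else is reachable above f; 10 in all.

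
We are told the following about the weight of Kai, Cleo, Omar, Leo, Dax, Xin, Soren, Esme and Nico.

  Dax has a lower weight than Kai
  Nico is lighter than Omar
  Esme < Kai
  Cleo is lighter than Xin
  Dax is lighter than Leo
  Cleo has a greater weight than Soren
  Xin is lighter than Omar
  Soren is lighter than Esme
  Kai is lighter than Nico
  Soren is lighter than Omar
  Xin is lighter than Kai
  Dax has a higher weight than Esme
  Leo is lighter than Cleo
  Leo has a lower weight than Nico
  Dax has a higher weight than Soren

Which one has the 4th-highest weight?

Chaining the given pairs: Soren < Esme < Dax < Leo < Cleo < Xin < Kai < Nico < Omar.
The 4th largest is Xin.

Xin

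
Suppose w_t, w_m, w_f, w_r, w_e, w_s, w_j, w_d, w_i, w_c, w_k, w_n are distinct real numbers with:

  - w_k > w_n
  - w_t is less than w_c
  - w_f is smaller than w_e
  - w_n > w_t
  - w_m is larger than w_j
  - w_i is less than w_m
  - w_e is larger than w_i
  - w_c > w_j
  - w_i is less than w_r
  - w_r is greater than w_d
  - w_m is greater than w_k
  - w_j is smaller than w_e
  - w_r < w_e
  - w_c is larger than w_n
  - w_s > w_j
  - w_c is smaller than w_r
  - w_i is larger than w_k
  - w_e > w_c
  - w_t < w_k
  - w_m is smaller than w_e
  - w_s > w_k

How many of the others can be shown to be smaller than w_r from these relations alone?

Directly below w_r: w_d, w_c, w_i.
One step further: w_t, w_n, w_j, w_k (7 so far).
No other element is forced below w_r by the given relations, so the count is 7.

7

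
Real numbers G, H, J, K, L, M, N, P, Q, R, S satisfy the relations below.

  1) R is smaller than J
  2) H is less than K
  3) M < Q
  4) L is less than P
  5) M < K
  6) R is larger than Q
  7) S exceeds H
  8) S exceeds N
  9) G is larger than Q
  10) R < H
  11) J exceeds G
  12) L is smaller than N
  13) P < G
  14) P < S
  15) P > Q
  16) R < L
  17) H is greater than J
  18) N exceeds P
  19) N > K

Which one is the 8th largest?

The consecutive relations fix a unique order: M < Q < R < L < P < G < J < H < K < N < S.
The 8th largest is L.

L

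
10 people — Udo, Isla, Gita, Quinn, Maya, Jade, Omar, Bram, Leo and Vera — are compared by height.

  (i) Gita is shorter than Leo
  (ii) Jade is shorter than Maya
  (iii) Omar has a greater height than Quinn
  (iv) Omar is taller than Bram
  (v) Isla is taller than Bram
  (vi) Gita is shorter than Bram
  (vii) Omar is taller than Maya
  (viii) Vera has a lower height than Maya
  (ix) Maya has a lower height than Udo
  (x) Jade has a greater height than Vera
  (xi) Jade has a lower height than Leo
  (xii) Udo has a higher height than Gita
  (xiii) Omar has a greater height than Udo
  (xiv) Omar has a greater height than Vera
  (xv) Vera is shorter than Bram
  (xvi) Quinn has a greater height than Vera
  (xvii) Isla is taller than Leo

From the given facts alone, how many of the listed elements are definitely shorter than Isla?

5

Directly below Isla: Bram, Leo.
One step further: Gita, Vera, Jade (5 so far).
Nothing else is reachable below Isla; 5 in all.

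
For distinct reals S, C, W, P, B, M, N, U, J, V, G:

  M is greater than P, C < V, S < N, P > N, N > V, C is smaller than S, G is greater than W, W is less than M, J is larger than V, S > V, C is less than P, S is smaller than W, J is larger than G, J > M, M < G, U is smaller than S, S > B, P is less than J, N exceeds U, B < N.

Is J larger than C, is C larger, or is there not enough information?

C < V and V < S give C < S.
With S < N: C < V < S < N.
With N < P: C < V < S < N < P.
Then P < M extends the chain to M.
With M < J: C < V < S < N < P < M < J.
So J is larger.

J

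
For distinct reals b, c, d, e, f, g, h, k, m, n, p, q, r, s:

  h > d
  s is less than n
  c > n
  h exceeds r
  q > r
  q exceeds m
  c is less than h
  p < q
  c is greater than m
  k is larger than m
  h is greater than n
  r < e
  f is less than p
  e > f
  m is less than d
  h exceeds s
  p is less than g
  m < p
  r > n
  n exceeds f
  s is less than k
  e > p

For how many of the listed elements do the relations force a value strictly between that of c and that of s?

1

The relations place s below c. An element lies strictly between them when it is forced above s and also forced below c.
Above s: {k, n, r, h, q, e}. Below c: {m, f, n}.
Intersection: {n} — 1.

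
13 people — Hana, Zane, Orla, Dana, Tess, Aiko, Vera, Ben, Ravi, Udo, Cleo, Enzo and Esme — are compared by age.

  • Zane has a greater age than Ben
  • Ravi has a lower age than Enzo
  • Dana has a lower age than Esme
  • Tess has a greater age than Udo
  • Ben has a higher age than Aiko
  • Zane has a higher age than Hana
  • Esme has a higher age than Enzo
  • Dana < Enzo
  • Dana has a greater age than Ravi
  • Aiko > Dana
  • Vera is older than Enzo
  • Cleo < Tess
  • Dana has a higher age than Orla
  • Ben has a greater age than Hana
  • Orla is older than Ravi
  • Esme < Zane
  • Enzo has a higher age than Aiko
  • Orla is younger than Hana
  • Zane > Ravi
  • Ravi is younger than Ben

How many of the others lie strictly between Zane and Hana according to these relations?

1

The relations place Hana below Zane. An element lies strictly between them when it is forced above Hana and also forced below Zane.
Above Hana: {Ben}. Below Zane: {Ravi, Orla, Dana, Aiko, Enzo, Ben, Esme}.
Intersection: {Ben} — 1.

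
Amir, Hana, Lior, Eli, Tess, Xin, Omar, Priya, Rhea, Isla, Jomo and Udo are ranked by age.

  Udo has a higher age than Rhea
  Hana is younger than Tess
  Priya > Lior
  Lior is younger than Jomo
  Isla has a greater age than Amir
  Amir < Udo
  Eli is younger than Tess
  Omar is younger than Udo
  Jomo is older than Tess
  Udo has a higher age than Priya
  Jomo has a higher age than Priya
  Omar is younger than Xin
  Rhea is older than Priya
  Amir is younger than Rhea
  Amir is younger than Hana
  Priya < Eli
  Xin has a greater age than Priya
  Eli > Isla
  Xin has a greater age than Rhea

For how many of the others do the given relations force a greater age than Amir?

From Amir the given relations immediately reach Isla, Rhea, Udo, Hana.
From those, Eli, Xin, Tess — 7 in total.
From those, Jomo — 8 in total.
No other element is forced above Amir by the given relations, so the count is 8.

8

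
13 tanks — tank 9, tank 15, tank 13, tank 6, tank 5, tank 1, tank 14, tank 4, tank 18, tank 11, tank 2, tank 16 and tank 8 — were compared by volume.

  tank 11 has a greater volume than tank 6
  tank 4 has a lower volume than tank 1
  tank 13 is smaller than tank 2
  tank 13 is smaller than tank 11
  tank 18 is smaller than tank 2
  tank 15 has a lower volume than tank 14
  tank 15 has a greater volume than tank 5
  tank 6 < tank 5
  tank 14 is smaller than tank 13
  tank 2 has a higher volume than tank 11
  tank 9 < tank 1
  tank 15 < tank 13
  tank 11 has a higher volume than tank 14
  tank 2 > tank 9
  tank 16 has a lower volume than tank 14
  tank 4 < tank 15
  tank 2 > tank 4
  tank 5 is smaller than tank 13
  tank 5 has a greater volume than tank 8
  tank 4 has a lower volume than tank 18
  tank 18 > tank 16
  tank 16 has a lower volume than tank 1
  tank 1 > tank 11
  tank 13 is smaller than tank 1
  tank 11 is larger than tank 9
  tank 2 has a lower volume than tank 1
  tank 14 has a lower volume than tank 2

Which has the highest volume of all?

tank 1

Chaining downward from tank 1: directly below it, tank 4, tank 16, tank 9, tank 13, tank 11, tank 2; then tank 6, tank 5, tank 18, tank 15, tank 14; then tank 8.
That covers every other element, and nothing is given above tank 1, so tank 1 is the highest volume.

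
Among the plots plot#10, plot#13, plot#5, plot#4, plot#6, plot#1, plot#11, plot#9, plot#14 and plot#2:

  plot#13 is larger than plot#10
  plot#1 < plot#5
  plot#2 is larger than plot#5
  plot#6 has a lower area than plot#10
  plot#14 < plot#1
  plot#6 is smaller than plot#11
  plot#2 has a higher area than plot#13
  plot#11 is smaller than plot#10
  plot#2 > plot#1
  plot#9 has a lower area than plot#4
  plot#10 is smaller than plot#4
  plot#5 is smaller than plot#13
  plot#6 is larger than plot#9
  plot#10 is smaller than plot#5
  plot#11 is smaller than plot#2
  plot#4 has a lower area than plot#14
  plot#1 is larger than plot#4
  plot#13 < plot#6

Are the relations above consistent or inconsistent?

inconsistent

We have plot#13 < plot#6 stated directly, yet also plot#6 < plot#11 < plot#10 < plot#4 < plot#14 < plot#1 < plot#5 < plot#13 by chaining the others — so plot#6 < plot#13. Contradiction.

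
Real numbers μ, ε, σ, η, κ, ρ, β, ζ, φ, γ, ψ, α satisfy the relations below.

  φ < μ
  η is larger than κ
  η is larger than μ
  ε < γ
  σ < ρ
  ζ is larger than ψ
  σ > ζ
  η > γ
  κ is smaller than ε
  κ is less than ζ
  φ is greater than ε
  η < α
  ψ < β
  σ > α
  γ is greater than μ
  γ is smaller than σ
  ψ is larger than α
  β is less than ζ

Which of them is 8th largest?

γ

Chaining the given pairs: κ < ε < φ < μ < γ < η < α < ψ < β < ζ < σ < ρ.
The 8th largest is γ.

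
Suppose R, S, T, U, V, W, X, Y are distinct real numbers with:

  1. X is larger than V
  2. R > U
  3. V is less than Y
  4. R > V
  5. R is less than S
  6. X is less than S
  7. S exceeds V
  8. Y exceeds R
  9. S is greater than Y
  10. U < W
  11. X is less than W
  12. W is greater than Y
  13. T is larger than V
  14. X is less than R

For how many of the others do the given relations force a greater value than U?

The elements the relations force above U are R, Y, S, W — no chain reaches any other.
That is 4.

4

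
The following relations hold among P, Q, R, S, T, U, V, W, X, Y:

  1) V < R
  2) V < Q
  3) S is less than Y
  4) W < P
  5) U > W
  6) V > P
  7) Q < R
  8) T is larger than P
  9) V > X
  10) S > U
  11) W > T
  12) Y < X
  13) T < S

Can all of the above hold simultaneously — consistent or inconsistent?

inconsistent

We have W < P stated directly, yet also P < T < W by chaining the others — so P < W. Contradiction.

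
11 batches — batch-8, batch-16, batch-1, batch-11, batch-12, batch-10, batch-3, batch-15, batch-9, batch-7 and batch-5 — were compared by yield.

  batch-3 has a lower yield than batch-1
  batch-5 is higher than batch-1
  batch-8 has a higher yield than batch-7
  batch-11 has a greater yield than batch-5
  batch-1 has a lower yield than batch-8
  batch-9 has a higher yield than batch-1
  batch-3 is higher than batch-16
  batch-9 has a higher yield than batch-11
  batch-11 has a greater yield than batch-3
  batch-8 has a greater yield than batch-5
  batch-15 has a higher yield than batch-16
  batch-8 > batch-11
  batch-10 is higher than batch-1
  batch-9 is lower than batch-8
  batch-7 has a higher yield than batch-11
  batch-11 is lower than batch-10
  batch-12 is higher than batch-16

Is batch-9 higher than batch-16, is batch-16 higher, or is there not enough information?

batch-9

Link the given pairs in sequence: batch-16 < batch-3; batch-3 < batch-1; batch-1 < batch-5; batch-5 < batch-11; batch-11 < batch-9.
Chaining these gives batch-16 < batch-3 < batch-1 < batch-5 < batch-11 < batch-9.
So batch-9 is higher.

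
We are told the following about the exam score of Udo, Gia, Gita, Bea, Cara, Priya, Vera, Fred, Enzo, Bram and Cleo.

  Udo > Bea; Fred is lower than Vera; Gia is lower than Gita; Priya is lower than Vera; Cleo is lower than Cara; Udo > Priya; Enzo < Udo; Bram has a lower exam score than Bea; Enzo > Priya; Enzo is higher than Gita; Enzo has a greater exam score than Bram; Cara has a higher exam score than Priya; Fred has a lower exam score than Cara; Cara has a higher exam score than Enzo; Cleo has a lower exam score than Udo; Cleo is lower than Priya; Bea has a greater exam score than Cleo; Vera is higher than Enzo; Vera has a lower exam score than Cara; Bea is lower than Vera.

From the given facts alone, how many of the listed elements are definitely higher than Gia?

5

Directly above Gia: Gita.
One step further: Enzo (2 so far).
One step further: Vera, Cara, Udo (5 so far).
No other element is forced above Gia by the given relations, so the count is 5.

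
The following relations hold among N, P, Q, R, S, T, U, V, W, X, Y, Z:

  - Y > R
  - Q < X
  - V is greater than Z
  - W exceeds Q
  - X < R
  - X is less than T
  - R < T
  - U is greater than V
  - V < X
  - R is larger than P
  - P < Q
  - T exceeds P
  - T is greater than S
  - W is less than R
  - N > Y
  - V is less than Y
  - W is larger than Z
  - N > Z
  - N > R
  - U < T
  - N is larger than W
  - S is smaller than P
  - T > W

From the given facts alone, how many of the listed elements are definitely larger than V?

6

From V the given relations immediately reach X, U, Y.
From those, R, T, N — 6 in total.
Nothing else is reachable above V; 6 in all.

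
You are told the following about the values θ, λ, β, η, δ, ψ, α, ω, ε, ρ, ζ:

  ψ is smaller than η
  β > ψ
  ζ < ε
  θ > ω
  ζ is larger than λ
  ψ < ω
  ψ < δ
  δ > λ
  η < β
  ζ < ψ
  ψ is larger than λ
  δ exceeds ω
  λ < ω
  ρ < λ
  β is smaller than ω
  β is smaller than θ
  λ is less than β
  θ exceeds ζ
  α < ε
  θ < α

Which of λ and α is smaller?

λ

Chaining the given relations: λ < ζ < ψ < η < β < ω < θ < α.
So λ < α; λ is the smaller of the two.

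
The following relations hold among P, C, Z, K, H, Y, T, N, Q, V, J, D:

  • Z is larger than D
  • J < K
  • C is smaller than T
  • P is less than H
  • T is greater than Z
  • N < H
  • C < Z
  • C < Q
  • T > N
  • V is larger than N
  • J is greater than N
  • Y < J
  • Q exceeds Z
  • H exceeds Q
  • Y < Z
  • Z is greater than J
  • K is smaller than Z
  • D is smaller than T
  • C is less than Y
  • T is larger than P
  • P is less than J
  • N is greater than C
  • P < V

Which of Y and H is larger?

H

Following the relations from Y: Y < J < K < Z < Q < H.
So Y < H; H is the larger of the two.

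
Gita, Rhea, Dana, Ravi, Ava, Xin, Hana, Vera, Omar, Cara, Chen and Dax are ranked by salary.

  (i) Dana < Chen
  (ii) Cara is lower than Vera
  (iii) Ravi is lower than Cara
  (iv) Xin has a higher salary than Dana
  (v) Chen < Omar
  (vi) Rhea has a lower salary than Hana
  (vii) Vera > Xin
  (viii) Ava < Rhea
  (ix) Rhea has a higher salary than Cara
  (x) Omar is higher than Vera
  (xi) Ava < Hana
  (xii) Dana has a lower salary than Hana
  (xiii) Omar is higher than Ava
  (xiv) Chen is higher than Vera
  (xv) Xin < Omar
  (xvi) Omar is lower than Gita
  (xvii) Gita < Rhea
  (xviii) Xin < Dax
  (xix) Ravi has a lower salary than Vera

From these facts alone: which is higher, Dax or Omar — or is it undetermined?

Following every chain through Dax: below Dax we get Dana, Xin.
Omar is not reached, and no chain runs the other way from Omar to Dax.
So the given relations leave the order of Dax and Omar undetermined.

undetermined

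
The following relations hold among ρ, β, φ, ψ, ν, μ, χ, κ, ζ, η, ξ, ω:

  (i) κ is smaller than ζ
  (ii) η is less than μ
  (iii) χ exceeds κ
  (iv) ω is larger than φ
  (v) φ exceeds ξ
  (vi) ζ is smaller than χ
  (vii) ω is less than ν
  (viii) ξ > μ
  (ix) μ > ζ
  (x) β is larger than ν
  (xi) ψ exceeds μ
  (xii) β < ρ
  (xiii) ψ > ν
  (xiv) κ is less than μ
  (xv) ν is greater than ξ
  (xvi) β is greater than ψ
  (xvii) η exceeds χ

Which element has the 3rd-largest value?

The consecutive relations fix a unique order: κ < ζ < χ < η < μ < ξ < φ < ω < ν < ψ < β < ρ.
Counting 3 from the largest end gives ψ.

ψ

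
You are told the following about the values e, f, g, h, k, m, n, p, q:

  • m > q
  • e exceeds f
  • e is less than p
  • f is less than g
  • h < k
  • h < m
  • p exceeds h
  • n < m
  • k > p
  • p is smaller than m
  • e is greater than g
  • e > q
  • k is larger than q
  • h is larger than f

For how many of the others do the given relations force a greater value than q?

4

The elements the relations force above q are e, p, m, k — no chain reaches any other.
That is 4.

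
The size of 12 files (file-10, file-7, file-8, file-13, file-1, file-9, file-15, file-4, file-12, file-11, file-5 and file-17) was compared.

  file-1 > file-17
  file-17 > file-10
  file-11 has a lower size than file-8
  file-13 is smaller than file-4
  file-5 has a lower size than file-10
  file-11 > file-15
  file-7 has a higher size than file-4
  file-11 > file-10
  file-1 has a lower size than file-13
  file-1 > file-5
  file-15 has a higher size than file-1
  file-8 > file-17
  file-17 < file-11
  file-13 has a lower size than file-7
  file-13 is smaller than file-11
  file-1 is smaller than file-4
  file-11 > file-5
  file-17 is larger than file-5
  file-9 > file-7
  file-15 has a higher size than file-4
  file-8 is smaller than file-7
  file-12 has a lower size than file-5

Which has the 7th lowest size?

Chaining the given pairs: file-12 < file-5 < file-10 < file-17 < file-1 < file-13 < file-4 < file-15 < file-11 < file-8 < file-7 < file-9.
The 7th smallest is file-4.

file-4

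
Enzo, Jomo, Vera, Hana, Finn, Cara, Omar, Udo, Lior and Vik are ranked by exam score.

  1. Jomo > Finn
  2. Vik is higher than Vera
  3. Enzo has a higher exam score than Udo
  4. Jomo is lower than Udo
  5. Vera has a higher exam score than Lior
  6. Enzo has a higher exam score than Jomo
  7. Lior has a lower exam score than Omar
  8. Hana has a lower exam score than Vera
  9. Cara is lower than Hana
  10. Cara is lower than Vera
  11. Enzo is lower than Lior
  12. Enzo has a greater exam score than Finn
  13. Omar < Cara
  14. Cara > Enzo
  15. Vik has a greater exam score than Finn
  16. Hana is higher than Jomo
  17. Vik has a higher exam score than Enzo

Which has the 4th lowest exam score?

Enzo

Piecing the relations together gives one ordering: Finn < Jomo < Udo < Enzo < Lior < Omar < Cara < Hana < Vera < Vik.
Counting 4 from the smallest end gives Enzo.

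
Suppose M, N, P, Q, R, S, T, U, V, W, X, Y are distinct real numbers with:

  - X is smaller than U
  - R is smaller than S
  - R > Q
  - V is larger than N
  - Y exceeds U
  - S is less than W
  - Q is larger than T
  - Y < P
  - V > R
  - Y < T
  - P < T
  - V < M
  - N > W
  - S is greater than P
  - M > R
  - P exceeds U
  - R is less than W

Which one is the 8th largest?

The consecutive relations fix a unique order: X < U < Y < P < T < Q < R < S < W < N < V < M.
Counting 8 from the largest end gives T.

T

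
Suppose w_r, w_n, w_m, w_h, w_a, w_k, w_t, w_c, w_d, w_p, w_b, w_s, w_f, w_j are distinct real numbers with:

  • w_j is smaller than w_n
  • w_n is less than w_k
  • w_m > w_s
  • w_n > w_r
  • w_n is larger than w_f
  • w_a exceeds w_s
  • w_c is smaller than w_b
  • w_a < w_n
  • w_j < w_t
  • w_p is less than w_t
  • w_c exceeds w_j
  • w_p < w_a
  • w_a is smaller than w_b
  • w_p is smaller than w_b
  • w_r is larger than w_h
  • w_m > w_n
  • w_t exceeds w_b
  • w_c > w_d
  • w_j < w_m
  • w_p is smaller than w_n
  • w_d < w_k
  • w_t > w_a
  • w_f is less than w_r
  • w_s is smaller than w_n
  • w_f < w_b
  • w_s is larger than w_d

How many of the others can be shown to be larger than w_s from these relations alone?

From w_s the given relations immediately reach w_a, w_n, w_m.
From those, w_b, w_k, w_t — 6 in total.
Nothing else is reachable above w_s; 6 in all.

6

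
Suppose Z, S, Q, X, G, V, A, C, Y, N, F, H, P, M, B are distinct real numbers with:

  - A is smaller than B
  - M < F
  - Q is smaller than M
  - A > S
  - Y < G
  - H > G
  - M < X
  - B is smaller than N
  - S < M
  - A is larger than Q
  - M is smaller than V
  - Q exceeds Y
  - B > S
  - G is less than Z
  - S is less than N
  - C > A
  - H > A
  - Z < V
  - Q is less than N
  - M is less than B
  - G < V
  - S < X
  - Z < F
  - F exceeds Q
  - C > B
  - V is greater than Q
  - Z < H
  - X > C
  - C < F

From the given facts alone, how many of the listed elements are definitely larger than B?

4

From B the given relations immediately reach N, C.
From those, X, F — 4 in total.
No other element is forced above B by the given relations, so the count is 4.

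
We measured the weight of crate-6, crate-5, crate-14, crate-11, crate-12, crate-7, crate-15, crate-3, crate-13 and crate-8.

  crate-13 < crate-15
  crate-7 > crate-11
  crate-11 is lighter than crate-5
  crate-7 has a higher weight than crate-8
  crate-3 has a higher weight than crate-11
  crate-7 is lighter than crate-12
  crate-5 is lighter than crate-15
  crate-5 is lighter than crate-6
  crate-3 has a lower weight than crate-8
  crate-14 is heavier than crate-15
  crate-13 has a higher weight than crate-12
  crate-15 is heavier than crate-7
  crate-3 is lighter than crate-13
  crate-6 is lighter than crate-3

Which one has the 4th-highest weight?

crate-12

Piecing the relations together gives one ordering: crate-11 < crate-5 < crate-6 < crate-3 < crate-8 < crate-7 < crate-12 < crate-13 < crate-15 < crate-14.
Counting 4 from the largest end gives crate-12.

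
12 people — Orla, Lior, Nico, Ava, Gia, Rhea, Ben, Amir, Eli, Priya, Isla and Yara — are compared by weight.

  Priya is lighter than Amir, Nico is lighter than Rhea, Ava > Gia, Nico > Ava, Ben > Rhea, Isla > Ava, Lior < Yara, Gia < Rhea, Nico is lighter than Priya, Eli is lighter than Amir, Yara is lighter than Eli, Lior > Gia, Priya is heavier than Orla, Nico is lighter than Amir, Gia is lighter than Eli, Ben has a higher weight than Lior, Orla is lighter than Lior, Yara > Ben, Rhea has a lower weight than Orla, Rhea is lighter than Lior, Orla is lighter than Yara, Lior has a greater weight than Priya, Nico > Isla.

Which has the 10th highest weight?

Isla

The consecutive relations fix a unique order: Gia < Ava < Isla < Nico < Rhea < Orla < Priya < Lior < Ben < Yara < Eli < Amir.
Counting 10 from the largest end gives Isla.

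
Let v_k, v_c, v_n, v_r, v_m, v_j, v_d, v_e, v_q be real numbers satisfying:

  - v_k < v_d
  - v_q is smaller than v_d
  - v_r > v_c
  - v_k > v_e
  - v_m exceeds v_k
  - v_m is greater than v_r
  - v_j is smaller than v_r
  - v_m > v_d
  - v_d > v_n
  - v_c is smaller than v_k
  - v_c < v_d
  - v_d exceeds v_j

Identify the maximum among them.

v_m

Chaining downward from v_m: directly below it, v_k, v_r, v_d; then v_j, v_c, v_e, v_q, v_n.
That covers every other element, and nothing is given above v_m, so v_m is the maximum.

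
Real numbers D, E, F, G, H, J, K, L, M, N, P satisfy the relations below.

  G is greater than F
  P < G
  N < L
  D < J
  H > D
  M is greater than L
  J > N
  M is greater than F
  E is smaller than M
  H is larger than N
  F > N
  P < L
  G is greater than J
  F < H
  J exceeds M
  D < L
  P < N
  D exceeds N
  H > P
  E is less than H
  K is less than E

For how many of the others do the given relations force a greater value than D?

5

From D the given relations immediately reach H, L, J.
From those, M, G — 5 in total.
No other element is forced above D by the given relations, so the count is 5.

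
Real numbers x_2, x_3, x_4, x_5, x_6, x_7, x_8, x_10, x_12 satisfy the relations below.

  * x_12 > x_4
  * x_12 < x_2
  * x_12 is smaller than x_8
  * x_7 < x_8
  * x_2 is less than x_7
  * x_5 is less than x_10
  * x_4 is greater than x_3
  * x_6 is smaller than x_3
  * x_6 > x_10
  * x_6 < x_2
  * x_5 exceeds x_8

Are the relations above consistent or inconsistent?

Chaining the given relations yields x_6 < x_3 < x_4 < x_12 < x_2 < x_7 < x_8 < x_5 < x_10, so x_6 < x_10. But one relation states x_10 < x_6. These cannot both hold.

inconsistent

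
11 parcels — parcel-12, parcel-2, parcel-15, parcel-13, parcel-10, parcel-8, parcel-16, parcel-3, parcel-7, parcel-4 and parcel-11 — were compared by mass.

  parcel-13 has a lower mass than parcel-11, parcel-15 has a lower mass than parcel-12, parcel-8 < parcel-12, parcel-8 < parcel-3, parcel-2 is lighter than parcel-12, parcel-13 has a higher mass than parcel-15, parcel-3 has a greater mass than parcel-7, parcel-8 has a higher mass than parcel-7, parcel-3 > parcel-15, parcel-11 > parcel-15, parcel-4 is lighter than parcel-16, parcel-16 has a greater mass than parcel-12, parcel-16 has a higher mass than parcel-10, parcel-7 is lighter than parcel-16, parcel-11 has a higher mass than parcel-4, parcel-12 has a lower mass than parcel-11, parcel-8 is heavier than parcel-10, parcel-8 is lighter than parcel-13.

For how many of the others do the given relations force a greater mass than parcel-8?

The elements the relations force above parcel-8 are parcel-13, parcel-12, parcel-16, parcel-3, parcel-11 — no chain reaches any other.
That is 5.

5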